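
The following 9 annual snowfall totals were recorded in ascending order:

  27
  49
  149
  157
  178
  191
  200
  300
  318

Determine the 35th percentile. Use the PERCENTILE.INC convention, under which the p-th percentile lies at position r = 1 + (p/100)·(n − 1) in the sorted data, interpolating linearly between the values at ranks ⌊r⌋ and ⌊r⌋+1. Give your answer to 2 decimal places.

155.40

n = 9.
r = 1 + (35/100)·(9 − 1) = 1 + 2.8 = 3.8.
Rank 3 is 149 and rank 4 is 157.
Interpolate: 149 + 0.8·(157 − 149) = 149 + 0.8·8 = 155.4.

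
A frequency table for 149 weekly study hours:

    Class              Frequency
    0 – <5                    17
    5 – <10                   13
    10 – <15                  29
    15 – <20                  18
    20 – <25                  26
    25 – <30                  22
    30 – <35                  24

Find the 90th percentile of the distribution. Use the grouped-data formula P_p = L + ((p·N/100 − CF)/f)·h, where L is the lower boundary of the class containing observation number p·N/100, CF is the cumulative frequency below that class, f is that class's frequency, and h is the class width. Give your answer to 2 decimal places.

N = 149; target position k = 90/100 · 149 = 134.1.
Cumulative frequencies: 17, 30, 59, 77, 103, 125, 149.
Observation 134.1 falls in the class 30 – <35.
L = 30, CF = 125, f = 24, h = 5.
P90 = 30 + ((134.1 − 125)/24)·5 = 30 + 1.89583 = 31.8958.

31.90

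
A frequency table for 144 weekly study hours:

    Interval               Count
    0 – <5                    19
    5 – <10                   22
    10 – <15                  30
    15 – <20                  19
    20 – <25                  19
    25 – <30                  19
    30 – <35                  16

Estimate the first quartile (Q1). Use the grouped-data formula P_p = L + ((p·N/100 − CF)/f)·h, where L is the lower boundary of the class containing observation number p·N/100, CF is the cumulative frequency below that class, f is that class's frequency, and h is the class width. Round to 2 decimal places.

8.86

N = 144; target position k = 25/100 · 144 = 36.
Cumulative frequencies: 19, 41, 71, 90, 109, 128, 144.
Observation 36 falls in the class 5 – <10.
L = 5, CF = 19, f = 22, h = 5.
P25 = 5 + ((36 − 19)/22)·5 = 5 + 3.86364 = 8.86364.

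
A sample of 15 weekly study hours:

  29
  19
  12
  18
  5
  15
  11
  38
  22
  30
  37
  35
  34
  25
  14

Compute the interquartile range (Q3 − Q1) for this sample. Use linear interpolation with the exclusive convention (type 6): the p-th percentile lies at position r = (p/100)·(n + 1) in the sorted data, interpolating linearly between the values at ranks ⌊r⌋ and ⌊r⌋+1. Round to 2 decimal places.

Sorted: 5, 11, 12, 14, 15, 18, 19, 22, 25, 29, 30, 34, 35, 37, 38.
n = 15.
P25: r = 4 (integer) → 14.
P75: r = 12 (integer) → 34.
Difference: 34 − 14 = 20.

20.00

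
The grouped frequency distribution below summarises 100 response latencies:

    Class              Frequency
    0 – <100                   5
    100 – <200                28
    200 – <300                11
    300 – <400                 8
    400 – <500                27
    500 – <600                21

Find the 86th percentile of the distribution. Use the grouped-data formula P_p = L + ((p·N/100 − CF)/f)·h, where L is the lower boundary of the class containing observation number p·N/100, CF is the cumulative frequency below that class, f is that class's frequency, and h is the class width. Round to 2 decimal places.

N = 100; target position k = 86/100 · 100 = 86.
Cumulative frequencies: 5, 33, 44, 52, 79, 100.
Observation 86 falls in the class 500 – <600.
L = 500, CF = 79, f = 21, h = 100.
P86 = 500 + ((86 − 79)/21)·100 = 500 + 33.3333 = 533.333.

533.33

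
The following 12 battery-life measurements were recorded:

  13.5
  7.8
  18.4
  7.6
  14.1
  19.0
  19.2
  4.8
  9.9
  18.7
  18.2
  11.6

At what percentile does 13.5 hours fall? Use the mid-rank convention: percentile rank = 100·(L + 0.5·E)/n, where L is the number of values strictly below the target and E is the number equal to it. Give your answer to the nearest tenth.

Sorted: 4.8, 7.6, 7.8, 9.9, 11.6, 13.5, 14.1, 18.2, 18.4, 18.7, 19.0, 19.2.
Count below 13.5: L = 5; count equal: E = 1; n = 12.
Percentile rank = 100·(5 + 0.5·1)/12 = 100·5.5/12 = 45.83.

45.8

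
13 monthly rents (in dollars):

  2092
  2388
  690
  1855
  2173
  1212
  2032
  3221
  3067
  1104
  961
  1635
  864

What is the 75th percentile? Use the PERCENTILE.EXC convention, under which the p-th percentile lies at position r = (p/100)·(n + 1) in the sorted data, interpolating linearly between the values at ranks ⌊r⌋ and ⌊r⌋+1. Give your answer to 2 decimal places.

Sorted: 690, 864, 961, 1104, 1212, 1635, 1855, 2032, 2092, 2173, 2388, 3067, 3221.
n = 13.
r = (75/100)·(13 + 1) = 10.5.
Rank 10 is 2173 and rank 11 is 2388.
Interpolate: 2173 + 0.5·(2388 − 2173) = 2173 + 0.5·215 = 2280.5.

2280.50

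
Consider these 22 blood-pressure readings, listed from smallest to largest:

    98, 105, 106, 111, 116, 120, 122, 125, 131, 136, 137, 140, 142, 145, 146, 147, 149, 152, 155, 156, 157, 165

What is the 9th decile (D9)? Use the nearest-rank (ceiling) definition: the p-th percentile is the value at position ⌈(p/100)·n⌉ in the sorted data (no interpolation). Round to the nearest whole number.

n = 22.
Position = ⌈90/100 · 22⌉ = ⌈19.8⌉ = 20.
The value at rank 20 is 156.

156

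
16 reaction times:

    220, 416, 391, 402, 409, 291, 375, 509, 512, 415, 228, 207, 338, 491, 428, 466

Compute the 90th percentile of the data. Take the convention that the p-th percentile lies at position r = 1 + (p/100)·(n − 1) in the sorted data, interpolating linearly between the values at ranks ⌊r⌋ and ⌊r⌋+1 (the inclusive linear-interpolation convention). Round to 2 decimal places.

Sorted: 207, 220, 228, 291, 338, 375, 391, 402, 409, 415, 416, 428, 466, 491, 509, 512.
n = 16.
r = 1 + (90/100)·(16 − 1) = 1 + 13.5 = 14.5.
Rank 14 is 491 and rank 15 is 509.
Interpolate: 491 + 0.5·(509 − 491) = 491 + 0.5·18 = 500.

500.00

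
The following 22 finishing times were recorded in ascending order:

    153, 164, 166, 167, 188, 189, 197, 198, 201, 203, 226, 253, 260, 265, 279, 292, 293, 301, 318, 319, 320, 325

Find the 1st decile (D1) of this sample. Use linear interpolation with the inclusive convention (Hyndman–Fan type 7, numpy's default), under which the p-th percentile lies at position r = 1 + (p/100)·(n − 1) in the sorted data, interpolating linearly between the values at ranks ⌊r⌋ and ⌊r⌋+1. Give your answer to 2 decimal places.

166.10

n = 22.
r = 1 + (10/100)·(22 − 1) = 1 + 2.1 = 3.1.
Rank 3 is 166 and rank 4 is 167.
Interpolate: 166 + 0.1·(167 − 166) = 166 + 0.1·1 = 166.1.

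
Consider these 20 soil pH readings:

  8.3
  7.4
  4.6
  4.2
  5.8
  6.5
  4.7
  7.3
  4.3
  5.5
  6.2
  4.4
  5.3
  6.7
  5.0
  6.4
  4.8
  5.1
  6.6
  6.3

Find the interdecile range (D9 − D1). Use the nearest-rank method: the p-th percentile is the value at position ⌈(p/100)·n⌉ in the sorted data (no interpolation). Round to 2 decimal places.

3.00

Sorted: 4.2, 4.3, 4.4, 4.6, 4.7, 4.8, 5.0, 5.1, 5.3, 5.5, 5.8, 6.2, 6.3, 6.4, 6.5, 6.6, 6.7, 7.3, 7.4, 8.3.
n = 20.
P10: rank ⌈10/100·20⌉ = 2 → 4.3.
P90: rank ⌈90/100·20⌉ = 18 → 7.3.
Difference: 7.3 − 4.3 = 3.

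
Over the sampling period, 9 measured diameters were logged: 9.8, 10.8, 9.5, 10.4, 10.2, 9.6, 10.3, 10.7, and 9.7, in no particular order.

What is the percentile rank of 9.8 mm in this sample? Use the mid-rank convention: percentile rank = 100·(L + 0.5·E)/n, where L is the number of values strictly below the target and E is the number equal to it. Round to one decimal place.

38.9

Sorted: 9.5, 9.6, 9.7, 9.8, 10.2, 10.3, 10.4, 10.7, 10.8.
Count below 9.8: L = 3; count equal: E = 1; n = 9.
Percentile rank = 100·(3 + 0.5·1)/9 = 100·3.5/9 = 38.89.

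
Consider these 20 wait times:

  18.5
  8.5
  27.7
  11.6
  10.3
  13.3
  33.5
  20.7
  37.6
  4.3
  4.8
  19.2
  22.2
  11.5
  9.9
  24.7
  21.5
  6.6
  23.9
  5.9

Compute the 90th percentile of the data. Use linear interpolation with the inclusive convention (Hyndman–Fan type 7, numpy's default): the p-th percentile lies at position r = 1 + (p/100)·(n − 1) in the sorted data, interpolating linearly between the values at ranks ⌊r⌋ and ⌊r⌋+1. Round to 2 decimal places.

28.28

Sorted: 4.3, 4.8, 5.9, 6.6, 8.5, 9.9, 10.3, 11.5, 11.6, 13.3, 18.5, 19.2, 20.7, 21.5, 22.2, 23.9, 24.7, 27.7, 33.5, 37.6.
n = 20.
r = 1 + (90/100)·(20 − 1) = 1 + 17.1 = 18.1.
Rank 18 is 27.7 and rank 19 is 33.5.
Interpolate: 27.7 + 0.1·(33.5 − 27.7) = 27.7 + 0.1·5.8 = 28.28.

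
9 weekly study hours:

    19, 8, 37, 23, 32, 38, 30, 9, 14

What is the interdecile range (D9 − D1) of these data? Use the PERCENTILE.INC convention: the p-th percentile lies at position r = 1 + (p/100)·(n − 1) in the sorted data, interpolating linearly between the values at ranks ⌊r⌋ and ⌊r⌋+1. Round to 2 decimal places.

28.40

Sorted: 8, 9, 14, 19, 23, 30, 32, 37, 38.
n = 9.
P10: r = 1.8; ranks 1–2 are 8, 9; interpolating gives 8.8.
P90: r = 8.2; ranks 8–9 are 37, 38; interpolating gives 37.2.
Difference: 37.2 − 8.8 = 28.4.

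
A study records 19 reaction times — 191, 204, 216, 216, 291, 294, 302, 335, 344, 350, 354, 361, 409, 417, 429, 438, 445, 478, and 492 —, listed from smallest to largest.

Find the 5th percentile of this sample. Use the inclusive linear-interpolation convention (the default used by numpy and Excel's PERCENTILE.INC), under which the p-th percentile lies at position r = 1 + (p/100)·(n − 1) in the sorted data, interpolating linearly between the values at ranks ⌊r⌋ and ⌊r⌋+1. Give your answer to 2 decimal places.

n = 19.
r = 1 + (5/100)·(19 − 1) = 1 + 0.9 = 1.9.
Rank 1 is 191 and rank 2 is 204.
Interpolate: 191 + 0.9·(204 − 191) = 191 + 0.9·13 = 202.7.

202.70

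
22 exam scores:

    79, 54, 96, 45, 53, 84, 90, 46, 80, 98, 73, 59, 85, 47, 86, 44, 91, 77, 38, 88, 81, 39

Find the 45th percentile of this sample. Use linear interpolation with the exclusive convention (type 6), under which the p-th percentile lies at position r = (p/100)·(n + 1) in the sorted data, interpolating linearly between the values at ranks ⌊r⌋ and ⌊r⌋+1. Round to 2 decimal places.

74.40

Sorted: 38, 39, 44, 45, 46, 47, 53, 54, 59, 73, 77, 79, 80, 81, 84, 85, 86, 88, 90, 91, 96, 98.
n = 22.
r = (45/100)·(22 + 1) = 10.35.
Rank 10 is 73 and rank 11 is 77.
Interpolate: 73 + 0.35·(77 − 73) = 73 + 0.35·4 = 74.4.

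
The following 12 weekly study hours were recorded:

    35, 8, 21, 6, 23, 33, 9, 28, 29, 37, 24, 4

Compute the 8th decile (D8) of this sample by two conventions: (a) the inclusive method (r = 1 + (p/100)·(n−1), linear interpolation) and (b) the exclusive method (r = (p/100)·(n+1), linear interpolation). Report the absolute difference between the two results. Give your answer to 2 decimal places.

1.60

Sorted: 4, 6, 8, 9, 21, 23, 24, 28, 29, 33, 35, 37.
n = 12.
(a) r = 9.8; between ranks 9 (29) and 10 (33): 32.2.
(b) r = 10.4; between ranks 10 (33) and 11 (35): 33.8.
|32.2 − 33.8| = 1.6.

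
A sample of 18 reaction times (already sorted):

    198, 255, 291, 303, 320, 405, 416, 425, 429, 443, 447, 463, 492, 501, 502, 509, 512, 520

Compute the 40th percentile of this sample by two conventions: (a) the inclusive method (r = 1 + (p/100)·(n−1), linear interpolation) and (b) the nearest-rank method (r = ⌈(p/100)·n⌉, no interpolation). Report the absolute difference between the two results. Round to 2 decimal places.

n = 18.
(a) r = 7.8; between ranks 7 (416) and 8 (425): 423.2.
(b) the nearest-rank method: rank 8 → 425.
|423.2 − 425| = 1.8.

1.80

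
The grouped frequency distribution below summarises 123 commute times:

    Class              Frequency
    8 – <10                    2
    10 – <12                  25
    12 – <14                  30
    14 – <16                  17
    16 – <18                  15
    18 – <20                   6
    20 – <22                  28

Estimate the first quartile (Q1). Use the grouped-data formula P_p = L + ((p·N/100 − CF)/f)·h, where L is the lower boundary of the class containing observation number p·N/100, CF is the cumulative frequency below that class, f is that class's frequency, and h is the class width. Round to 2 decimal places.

12.25

N = 123; target position k = 25/100 · 123 = 30.75.
Cumulative frequencies: 2, 27, 57, 74, 89, 95, 123.
Observation 30.75 falls in the class 12 – <14.
L = 12, CF = 27, f = 30, h = 2.
P25 = 12 + ((30.75 − 27)/30)·2 = 12 + 0.25 = 12.25.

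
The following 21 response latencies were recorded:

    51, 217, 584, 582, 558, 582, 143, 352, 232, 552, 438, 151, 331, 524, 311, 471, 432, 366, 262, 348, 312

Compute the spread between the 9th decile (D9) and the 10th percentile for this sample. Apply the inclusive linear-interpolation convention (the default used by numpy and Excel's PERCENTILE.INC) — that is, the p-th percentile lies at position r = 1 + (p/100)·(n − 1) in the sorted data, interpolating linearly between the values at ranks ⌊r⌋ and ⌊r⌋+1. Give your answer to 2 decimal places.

Sorted: 51, 143, 151, 217, 232, 262, 311, 312, 331, 348, 352, 366, 432, 438, 471, 524, 552, 558, 582, 582, 584.
n = 21.
P10: r = 3 (integer) → 151.
P90: r = 19 (integer) → 582.
Difference: 582 − 151 = 431.

431.00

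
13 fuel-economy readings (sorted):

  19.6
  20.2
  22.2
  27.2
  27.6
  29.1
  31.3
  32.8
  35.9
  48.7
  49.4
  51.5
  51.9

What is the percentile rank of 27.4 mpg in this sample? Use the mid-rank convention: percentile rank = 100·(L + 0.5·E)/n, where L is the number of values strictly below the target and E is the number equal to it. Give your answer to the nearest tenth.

Count below 27.4: L = 4; count equal: E = 0; n = 13.
Percentile rank = 100·(4 + 0.5·0)/13 = 100·4/13 = 30.77.

30.8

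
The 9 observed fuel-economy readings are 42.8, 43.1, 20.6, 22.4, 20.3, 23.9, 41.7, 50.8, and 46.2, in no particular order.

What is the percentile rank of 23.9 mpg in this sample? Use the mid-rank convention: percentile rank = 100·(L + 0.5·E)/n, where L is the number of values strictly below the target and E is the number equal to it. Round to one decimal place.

Sorted: 20.3, 20.6, 22.4, 23.9, 41.7, 42.8, 43.1, 46.2, 50.8.
Count below 23.9: L = 3; count equal: E = 1; n = 9.
Percentile rank = 100·(3 + 0.5·1)/9 = 100·3.5/9 = 38.89.

38.9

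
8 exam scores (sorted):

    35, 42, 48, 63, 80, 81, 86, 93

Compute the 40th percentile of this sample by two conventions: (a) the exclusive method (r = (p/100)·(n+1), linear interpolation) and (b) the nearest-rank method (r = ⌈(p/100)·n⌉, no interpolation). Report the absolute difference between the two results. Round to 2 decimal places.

6.00

n = 8.
(a) r = 3.6; between ranks 3 (48) and 4 (63): 57.
(b) the nearest-rank method: rank 4 → 63.
|57 − 63| = 6.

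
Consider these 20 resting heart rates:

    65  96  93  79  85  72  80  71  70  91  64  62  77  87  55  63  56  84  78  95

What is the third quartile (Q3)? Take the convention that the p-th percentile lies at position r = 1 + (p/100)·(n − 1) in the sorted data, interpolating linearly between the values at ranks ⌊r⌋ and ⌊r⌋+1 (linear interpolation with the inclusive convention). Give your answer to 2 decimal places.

Sorted: 55, 56, 62, 63, 64, 65, 70, 71, 72, 77, 78, 79, 80, 84, 85, 87, 91, 93, 95, 96.
n = 20.
r = 1 + (75/100)·(20 − 1) = 1 + 14.25 = 15.25.
Rank 15 is 85 and rank 16 is 87.
Interpolate: 85 + 0.25·(87 − 85) = 85 + 0.25·2 = 85.5.

85.50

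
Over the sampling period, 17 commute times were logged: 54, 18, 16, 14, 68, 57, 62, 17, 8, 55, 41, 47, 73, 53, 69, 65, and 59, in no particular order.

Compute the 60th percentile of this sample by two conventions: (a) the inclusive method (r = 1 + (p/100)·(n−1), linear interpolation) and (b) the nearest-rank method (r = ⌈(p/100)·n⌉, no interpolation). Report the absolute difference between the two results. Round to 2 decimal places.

Sorted: 8, 14, 16, 17, 18, 41, 47, 53, 54, 55, 57, 59, 62, 65, 68, 69, 73.
n = 17.
(a) r = 10.6; between ranks 10 (55) and 11 (57): 56.2.
(b) the nearest-rank method: rank 11 → 57.
|56.2 − 57| = 0.8.

0.80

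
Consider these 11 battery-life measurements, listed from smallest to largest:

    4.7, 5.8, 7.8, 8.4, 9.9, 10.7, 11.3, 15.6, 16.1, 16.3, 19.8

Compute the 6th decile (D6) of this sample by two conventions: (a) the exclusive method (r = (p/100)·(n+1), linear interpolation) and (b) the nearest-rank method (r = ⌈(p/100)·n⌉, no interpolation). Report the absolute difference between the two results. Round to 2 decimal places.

0.86

n = 11.
(a) r = 7.2; between ranks 7 (11.3) and 8 (15.6): 12.16.
(b) the nearest-rank method: rank 7 → 11.3.
|12.16 − 11.3| = 0.86.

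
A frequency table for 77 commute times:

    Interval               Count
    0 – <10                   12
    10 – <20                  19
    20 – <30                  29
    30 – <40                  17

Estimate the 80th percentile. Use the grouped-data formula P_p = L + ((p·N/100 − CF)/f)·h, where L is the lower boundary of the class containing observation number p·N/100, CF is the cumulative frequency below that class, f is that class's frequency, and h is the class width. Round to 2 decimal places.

30.94

N = 77; target position k = 80/100 · 77 = 61.6.
Cumulative frequencies: 12, 31, 60, 77.
Observation 61.6 falls in the class 30 – <40.
L = 30, CF = 60, f = 17, h = 10.
P80 = 30 + ((61.6 − 60)/17)·10 = 30 + 0.941176 = 30.9412.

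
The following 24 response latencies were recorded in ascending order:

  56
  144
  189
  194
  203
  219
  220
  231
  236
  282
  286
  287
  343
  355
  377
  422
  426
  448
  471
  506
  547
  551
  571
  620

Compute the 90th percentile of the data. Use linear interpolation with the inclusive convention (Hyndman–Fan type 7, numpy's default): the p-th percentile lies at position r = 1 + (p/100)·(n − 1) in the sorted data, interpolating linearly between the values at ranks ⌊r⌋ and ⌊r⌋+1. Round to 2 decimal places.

n = 24.
r = 1 + (90/100)·(24 − 1) = 1 + 20.7 = 21.7.
Rank 21 is 547 and rank 22 is 551.
Interpolate: 547 + 0.7·(551 − 547) = 547 + 0.7·4 = 549.8.

549.80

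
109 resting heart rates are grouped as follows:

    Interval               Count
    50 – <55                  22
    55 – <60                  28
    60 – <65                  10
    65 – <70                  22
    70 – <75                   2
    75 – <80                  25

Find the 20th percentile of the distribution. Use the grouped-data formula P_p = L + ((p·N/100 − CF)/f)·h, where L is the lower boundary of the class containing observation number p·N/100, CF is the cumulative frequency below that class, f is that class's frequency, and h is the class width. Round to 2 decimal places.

54.95

N = 109; target position k = 20/100 · 109 = 21.8.
Cumulative frequencies: 22, 50, 60, 82, 84, 109.
Observation 21.8 falls in the class 50 – <55.
L = 50, CF = 0, f = 22, h = 5.
P20 = 50 + ((21.8 − 0)/22)·5 = 50 + 4.95455 = 54.9545.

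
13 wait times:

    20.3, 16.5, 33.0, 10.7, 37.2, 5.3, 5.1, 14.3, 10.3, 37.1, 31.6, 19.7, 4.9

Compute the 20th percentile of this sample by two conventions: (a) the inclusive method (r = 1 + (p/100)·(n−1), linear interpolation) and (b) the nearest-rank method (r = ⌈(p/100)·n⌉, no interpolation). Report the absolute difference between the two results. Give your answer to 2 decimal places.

2.00

Sorted: 4.9, 5.1, 5.3, 10.3, 10.7, 14.3, 16.5, 19.7, 20.3, 31.6, 33.0, 37.1, 37.2.
n = 13.
(a) r = 3.4; between ranks 3 (5.3) and 4 (10.3): 7.3.
(b) the nearest-rank method: rank 3 → 5.3.
|7.3 − 5.3| = 2.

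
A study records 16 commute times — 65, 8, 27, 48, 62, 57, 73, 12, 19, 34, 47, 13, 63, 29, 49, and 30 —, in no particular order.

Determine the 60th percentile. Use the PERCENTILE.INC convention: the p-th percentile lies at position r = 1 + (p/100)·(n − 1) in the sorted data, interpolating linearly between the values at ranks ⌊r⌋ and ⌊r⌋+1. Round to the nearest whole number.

48

Sorted: 8, 12, 13, 19, 27, 29, 30, 34, 47, 48, 49, 57, 62, 63, 65, 73.
n = 16.
r = 1 + (60/100)·(16 − 1) = 1 + 9 = 10.
r is an integer, so P60 is the value at rank 10: 48.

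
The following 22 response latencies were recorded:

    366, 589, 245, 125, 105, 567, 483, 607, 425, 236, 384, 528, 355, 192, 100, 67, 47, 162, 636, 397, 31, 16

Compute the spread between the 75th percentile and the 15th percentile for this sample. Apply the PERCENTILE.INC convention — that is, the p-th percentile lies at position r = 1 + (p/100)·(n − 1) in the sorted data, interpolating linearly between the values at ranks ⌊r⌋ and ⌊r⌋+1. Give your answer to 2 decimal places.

Sorted: 16, 31, 47, 67, 100, 105, 125, 162, 192, 236, 245, 355, 366, 384, 397, 425, 483, 528, 567, 589, 607, 636.
n = 22.
P15: r = 4.15; ranks 4–5 are 67, 100; interpolating gives 71.95.
P75: r = 16.75; ranks 16–17 are 425, 483; interpolating gives 468.5.
Difference: 468.5 − 71.95 = 396.55.

396.55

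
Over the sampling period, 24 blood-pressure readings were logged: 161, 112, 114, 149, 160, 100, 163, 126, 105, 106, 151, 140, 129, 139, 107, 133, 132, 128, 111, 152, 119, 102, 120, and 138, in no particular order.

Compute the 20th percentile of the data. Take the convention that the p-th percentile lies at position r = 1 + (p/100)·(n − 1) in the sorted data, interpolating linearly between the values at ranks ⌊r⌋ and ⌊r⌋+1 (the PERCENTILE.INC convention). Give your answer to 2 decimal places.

109.40

Sorted: 100, 102, 105, 106, 107, 111, 112, 114, 119, 120, 126, 128, 129, 132, 133, 138, 139, 140, 149, 151, 152, 160, 161, 163.
n = 24.
r = 1 + (20/100)·(24 − 1) = 1 + 4.6 = 5.6.
Rank 5 is 107 and rank 6 is 111.
Interpolate: 107 + 0.6·(111 − 107) = 107 + 0.6·4 = 109.4.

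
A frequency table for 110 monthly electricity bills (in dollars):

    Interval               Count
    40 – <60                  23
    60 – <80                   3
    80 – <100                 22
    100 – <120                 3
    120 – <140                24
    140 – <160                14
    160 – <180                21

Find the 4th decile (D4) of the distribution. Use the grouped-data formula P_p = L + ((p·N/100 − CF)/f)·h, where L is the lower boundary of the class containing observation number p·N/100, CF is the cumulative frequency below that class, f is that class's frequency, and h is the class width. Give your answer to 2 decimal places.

N = 110; target position k = 40/100 · 110 = 44.
Cumulative frequencies: 23, 26, 48, 51, 75, 89, 110.
Observation 44 falls in the class 80 – <100.
L = 80, CF = 26, f = 22, h = 20.
P40 = 80 + ((44 − 26)/22)·20 = 80 + 16.3636 = 96.3636.

96.36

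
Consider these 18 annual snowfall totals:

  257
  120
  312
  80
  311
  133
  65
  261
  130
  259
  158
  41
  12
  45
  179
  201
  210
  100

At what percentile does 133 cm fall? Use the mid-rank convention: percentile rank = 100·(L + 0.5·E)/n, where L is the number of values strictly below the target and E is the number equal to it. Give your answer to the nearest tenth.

47.2

Sorted: 12, 41, 45, 65, 80, 100, 120, 130, 133, 158, 179, 201, 210, 257, 259, 261, 311, 312.
Count below 133: L = 8; count equal: E = 1; n = 18.
Percentile rank = 100·(8 + 0.5·1)/18 = 100·8.5/18 = 47.22.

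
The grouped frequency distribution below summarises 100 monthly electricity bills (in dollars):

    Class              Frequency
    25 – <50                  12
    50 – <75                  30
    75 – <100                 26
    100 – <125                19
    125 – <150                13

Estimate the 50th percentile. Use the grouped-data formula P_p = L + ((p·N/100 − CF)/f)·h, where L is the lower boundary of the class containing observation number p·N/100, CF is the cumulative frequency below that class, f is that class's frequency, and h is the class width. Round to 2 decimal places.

N = 100; target position k = 50/100 · 100 = 50.
Cumulative frequencies: 12, 42, 68, 87, 100.
Observation 50 falls in the class 75 – <100.
L = 75, CF = 42, f = 26, h = 25.
P50 = 75 + ((50 − 42)/26)·25 = 75 + 7.69231 = 82.6923.

82.69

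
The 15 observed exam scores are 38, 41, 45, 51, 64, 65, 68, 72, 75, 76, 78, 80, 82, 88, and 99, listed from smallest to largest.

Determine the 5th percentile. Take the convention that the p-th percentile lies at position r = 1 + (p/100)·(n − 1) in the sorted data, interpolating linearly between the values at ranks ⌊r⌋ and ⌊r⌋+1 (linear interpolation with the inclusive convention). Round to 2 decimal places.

40.10

n = 15.
r = 1 + (5/100)·(15 − 1) = 1 + 0.7 = 1.7.
Rank 1 is 38 and rank 2 is 41.
Interpolate: 38 + 0.7·(41 − 38) = 38 + 0.7·3 = 40.1.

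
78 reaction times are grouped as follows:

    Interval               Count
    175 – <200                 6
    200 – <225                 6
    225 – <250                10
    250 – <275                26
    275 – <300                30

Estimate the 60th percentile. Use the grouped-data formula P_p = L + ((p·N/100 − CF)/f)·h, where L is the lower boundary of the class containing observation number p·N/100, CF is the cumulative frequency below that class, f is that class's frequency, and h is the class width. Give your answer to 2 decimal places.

273.85

N = 78; target position k = 60/100 · 78 = 46.8.
Cumulative frequencies: 6, 12, 22, 48, 78.
Observation 46.8 falls in the class 250 – <275.
L = 250, CF = 22, f = 26, h = 25.
P60 = 250 + ((46.8 − 22)/26)·25 = 250 + 23.8462 = 273.846.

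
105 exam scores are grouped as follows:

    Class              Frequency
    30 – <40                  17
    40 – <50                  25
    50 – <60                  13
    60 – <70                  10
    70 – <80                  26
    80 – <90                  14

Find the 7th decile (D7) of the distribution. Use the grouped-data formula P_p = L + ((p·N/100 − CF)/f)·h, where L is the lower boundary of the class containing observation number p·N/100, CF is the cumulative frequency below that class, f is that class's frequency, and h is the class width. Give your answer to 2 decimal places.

73.27

N = 105; target position k = 70/100 · 105 = 73.5.
Cumulative frequencies: 17, 42, 55, 65, 91, 105.
Observation 73.5 falls in the class 70 – <80.
L = 70, CF = 65, f = 26, h = 10.
P70 = 70 + ((73.5 − 65)/26)·10 = 70 + 3.26923 = 73.2692.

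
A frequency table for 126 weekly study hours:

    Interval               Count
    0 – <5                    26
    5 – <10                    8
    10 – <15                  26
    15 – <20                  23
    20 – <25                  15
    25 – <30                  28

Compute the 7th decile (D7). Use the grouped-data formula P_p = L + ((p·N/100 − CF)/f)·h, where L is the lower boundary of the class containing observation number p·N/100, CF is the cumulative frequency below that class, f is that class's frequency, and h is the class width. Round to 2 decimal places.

N = 126; target position k = 70/100 · 126 = 88.2.
Cumulative frequencies: 26, 34, 60, 83, 98, 126.
Observation 88.2 falls in the class 20 – <25.
L = 20, CF = 83, f = 15, h = 5.
P70 = 20 + ((88.2 − 83)/15)·5 = 20 + 1.73333 = 21.7333.

21.73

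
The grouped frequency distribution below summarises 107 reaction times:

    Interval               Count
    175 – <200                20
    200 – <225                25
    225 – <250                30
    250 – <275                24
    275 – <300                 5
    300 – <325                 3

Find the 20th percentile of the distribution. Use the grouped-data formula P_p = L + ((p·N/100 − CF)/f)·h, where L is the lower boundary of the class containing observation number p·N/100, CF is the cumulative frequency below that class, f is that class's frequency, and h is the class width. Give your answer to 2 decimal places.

N = 107; target position k = 20/100 · 107 = 21.4.
Cumulative frequencies: 20, 45, 75, 99, 104, 107.
Observation 21.4 falls in the class 200 – <225.
L = 200, CF = 20, f = 25, h = 25.
P20 = 200 + ((21.4 − 20)/25)·25 = 200 + 1.4 = 201.4.

201.40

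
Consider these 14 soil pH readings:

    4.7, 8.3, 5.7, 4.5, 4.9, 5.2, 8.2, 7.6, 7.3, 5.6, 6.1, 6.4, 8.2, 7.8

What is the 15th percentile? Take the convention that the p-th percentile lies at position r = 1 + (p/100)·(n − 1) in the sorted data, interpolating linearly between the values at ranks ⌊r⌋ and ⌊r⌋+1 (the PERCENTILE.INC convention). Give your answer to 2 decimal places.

Sorted: 4.5, 4.7, 4.9, 5.2, 5.6, 5.7, 6.1, 6.4, 7.3, 7.6, 7.8, 8.2, 8.2, 8.3.
n = 14.
r = 1 + (15/100)·(14 − 1) = 1 + 1.95 = 2.95.
Rank 2 is 4.7 and rank 3 is 4.9.
Interpolate: 4.7 + 0.95·(4.9 − 4.7) = 4.7 + 0.95·0.2 = 4.89.

4.89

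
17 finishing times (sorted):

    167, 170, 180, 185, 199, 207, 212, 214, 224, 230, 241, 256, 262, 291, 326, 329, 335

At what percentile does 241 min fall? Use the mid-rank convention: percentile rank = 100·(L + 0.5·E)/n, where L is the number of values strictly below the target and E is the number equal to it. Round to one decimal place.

61.8

Count below 241: L = 10; count equal: E = 1; n = 17.
Percentile rank = 100·(10 + 0.5·1)/17 = 100·10.5/17 = 61.76.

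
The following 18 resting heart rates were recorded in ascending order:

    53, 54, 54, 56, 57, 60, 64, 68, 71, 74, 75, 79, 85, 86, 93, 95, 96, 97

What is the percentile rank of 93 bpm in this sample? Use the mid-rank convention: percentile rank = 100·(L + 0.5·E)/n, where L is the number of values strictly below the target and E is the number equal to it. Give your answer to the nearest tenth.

80.6

Count below 93: L = 14; count equal: E = 1; n = 18.
Percentile rank = 100·(14 + 0.5·1)/18 = 100·14.5/18 = 80.56.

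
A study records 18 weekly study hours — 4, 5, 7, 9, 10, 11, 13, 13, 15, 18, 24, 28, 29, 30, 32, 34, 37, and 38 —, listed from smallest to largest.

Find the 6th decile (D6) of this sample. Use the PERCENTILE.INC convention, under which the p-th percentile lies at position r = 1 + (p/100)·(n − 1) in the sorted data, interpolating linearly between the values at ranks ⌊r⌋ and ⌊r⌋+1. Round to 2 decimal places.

n = 18.
r = 1 + (60/100)·(18 − 1) = 1 + 10.2 = 11.2.
Rank 11 is 24 and rank 12 is 28.
Interpolate: 24 + 0.2·(28 − 24) = 24 + 0.2·4 = 24.8.

24.80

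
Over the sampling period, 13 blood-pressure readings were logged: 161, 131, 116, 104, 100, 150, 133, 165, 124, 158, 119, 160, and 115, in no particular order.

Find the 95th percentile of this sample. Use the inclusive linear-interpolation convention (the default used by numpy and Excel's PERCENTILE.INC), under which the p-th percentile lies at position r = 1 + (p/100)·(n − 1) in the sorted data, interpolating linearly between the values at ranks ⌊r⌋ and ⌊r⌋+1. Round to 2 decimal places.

162.60

Sorted: 100, 104, 115, 116, 119, 124, 131, 133, 150, 158, 160, 161, 165.
n = 13.
r = 1 + (95/100)·(13 − 1) = 1 + 11.4 = 12.4.
Rank 12 is 161 and rank 13 is 165.
Interpolate: 161 + 0.4·(165 − 161) = 161 + 0.4·4 = 162.6.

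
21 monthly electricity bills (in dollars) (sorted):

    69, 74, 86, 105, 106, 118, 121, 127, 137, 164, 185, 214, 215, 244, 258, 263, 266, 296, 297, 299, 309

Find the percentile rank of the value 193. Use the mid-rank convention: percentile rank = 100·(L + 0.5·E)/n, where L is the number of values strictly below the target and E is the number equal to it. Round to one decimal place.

52.4

Count below 193: L = 11; count equal: E = 0; n = 21.
Percentile rank = 100·(11 + 0.5·0)/21 = 100·11/21 = 52.38.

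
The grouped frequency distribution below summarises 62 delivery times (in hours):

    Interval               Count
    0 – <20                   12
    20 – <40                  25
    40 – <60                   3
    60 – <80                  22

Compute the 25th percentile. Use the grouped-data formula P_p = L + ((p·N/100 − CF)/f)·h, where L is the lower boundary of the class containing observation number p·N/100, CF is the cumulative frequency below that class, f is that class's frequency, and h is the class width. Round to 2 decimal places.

N = 62; target position k = 25/100 · 62 = 15.5.
Cumulative frequencies: 12, 37, 40, 62.
Observation 15.5 falls in the class 20 – <40.
L = 20, CF = 12, f = 25, h = 20.
P25 = 20 + ((15.5 − 12)/25)·20 = 20 + 2.8 = 22.8.

22.80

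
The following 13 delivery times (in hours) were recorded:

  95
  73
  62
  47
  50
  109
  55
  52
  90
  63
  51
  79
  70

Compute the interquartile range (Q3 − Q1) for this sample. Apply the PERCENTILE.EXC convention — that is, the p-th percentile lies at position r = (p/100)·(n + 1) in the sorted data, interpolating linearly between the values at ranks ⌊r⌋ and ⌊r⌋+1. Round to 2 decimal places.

Sorted: 47, 50, 51, 52, 55, 62, 63, 70, 73, 79, 90, 95, 109.
n = 13.
P25: r = 3.5; ranks 3–4 are 51, 52; interpolating gives 51.5.
P75: r = 10.5; ranks 10–11 are 79, 90; interpolating gives 84.5.
Difference: 84.5 − 51.5 = 33.

33.00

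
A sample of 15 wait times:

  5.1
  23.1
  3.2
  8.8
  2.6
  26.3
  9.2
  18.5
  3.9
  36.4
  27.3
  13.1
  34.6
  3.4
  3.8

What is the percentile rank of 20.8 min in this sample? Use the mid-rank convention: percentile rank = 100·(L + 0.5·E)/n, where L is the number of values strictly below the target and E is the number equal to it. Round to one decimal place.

66.7

Sorted: 2.6, 3.2, 3.4, 3.8, 3.9, 5.1, 8.8, 9.2, 13.1, 18.5, 23.1, 26.3, 27.3, 34.6, 36.4.
Count below 20.8: L = 10; count equal: E = 0; n = 15.
Percentile rank = 100·(10 + 0.5·0)/15 = 100·10/15 = 66.67.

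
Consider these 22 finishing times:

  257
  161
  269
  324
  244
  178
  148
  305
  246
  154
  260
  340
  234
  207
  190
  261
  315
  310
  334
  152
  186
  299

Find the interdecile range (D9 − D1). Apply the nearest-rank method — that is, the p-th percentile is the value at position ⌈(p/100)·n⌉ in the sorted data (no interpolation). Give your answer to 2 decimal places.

Sorted: 148, 152, 154, 161, 178, 186, 190, 207, 234, 244, 246, 257, 260, 261, 269, 299, 305, 310, 315, 324, 334, 340.
n = 22.
P10: rank ⌈10/100·22⌉ = 3 → 154.
P90: rank ⌈90/100·22⌉ = 20 → 324.
Difference: 324 − 154 = 170.

170.00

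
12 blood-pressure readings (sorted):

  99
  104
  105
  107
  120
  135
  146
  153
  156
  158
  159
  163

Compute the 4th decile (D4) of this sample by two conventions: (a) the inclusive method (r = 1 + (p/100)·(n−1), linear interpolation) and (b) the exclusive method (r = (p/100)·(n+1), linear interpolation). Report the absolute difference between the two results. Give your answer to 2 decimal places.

3.00

n = 12.
(a) r = 5.4; between ranks 5 (120) and 6 (135): 126.
(b) r = 5.2; between ranks 5 (120) and 6 (135): 123.
|126 − 123| = 3.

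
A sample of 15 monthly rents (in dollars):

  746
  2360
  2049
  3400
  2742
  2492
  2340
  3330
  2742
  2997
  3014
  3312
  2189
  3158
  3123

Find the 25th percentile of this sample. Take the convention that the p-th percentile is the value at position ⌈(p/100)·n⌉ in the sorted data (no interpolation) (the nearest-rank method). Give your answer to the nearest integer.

Sorted: 746, 2049, 2189, 2340, 2360, 2492, 2742, 2742, 2997, 3014, 3123, 3158, 3312, 3330, 3400.
n = 15.
Position = ⌈25/100 · 15⌉ = ⌈3.75⌉ = 4.
The value at rank 4 is 2340.

2340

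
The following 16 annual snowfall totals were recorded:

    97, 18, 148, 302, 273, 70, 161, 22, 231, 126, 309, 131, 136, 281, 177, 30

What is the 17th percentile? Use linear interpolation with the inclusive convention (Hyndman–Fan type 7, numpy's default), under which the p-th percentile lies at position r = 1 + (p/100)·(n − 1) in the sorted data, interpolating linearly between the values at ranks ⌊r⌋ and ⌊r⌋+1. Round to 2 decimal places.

Sorted: 18, 22, 30, 70, 97, 126, 131, 136, 148, 161, 177, 231, 273, 281, 302, 309.
n = 16.
r = 1 + (17/100)·(16 − 1) = 1 + 2.55 = 3.55.
Rank 3 is 30 and rank 4 is 70.
Interpolate: 30 + 0.55·(70 − 30) = 30 + 0.55·40 = 52.

52.00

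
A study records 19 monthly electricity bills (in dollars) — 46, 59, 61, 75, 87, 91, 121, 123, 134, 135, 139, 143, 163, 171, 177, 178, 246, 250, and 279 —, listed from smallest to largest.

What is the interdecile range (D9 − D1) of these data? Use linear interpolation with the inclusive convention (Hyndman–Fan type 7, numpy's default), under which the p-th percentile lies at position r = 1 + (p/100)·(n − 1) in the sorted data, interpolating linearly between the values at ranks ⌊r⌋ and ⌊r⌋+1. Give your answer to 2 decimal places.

n = 19.
P10: r = 2.8; ranks 2–3 are 59, 61; interpolating gives 60.6.
P90: r = 17.2; ranks 17–18 are 246, 250; interpolating gives 246.8.
Difference: 246.8 − 60.6 = 186.2.

186.20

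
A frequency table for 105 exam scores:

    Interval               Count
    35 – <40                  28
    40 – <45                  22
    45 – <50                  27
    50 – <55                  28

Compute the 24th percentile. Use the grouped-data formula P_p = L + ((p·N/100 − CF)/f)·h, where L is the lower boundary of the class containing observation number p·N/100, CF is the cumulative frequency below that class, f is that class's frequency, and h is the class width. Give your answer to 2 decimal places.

N = 105; target position k = 24/100 · 105 = 25.2.
Cumulative frequencies: 28, 50, 77, 105.
Observation 25.2 falls in the class 35 – <40.
L = 35, CF = 0, f = 28, h = 5.
P24 = 35 + ((25.2 − 0)/28)·5 = 35 + 4.5 = 39.5.

39.50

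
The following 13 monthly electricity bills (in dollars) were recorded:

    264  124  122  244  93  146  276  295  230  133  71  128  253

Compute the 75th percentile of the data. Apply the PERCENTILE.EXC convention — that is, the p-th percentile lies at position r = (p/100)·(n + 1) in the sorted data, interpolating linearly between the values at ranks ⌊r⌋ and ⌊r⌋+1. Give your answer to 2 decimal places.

Sorted: 71, 93, 122, 124, 128, 133, 146, 230, 244, 253, 264, 276, 295.
n = 13.
r = (75/100)·(13 + 1) = 10.5.
Rank 10 is 253 and rank 11 is 264.
Interpolate: 253 + 0.5·(264 − 253) = 253 + 0.5·11 = 258.5.

258.50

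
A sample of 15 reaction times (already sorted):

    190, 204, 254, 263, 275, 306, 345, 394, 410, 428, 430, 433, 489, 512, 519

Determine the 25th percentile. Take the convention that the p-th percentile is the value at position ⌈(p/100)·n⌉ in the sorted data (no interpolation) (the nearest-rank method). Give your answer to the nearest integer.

263

n = 15.
Position = ⌈25/100 · 15⌉ = ⌈3.75⌉ = 4.
The value at rank 4 is 263.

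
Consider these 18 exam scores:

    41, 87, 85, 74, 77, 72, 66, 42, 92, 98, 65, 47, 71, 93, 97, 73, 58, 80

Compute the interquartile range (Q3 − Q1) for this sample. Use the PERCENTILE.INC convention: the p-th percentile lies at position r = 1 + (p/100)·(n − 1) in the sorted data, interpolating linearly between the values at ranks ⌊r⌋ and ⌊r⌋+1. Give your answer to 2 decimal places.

Sorted: 41, 42, 47, 58, 65, 66, 71, 72, 73, 74, 77, 80, 85, 87, 92, 93, 97, 98.
n = 18.
P25: r = 5.25; ranks 5–6 are 65, 66; interpolating gives 65.25.
P75: r = 13.75; ranks 13–14 are 85, 87; interpolating gives 86.5.
Difference: 86.5 − 65.25 = 21.25.

21.25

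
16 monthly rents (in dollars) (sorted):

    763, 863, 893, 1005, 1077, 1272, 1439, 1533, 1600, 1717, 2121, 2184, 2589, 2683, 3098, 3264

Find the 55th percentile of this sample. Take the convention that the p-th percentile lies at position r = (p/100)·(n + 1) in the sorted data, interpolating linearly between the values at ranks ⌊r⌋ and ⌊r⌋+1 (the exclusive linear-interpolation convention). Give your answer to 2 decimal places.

1640.95

n = 16.
r = (55/100)·(16 + 1) = 9.35.
Rank 9 is 1600 and rank 10 is 1717.
Interpolate: 1600 + 0.35·(1717 − 1600) = 1600 + 0.35·117 = 1640.95.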